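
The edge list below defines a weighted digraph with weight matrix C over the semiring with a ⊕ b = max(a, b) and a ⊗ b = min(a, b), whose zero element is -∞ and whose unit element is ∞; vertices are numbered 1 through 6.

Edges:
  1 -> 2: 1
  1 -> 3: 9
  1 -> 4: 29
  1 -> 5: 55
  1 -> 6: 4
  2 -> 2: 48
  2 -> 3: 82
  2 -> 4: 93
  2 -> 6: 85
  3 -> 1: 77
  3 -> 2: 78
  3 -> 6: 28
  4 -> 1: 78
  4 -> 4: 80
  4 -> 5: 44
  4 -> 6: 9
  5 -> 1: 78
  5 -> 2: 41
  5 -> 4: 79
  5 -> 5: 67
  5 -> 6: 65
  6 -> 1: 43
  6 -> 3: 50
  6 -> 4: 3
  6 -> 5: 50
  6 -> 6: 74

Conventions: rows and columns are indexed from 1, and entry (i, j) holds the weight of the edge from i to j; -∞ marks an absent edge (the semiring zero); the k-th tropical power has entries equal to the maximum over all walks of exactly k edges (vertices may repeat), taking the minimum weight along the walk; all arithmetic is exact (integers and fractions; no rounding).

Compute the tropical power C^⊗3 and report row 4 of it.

C^⊗2:
  [55, 41, 4, 55, 55, 55]
  [78, 78, 50, 80, 50, 74]
  [28, 48, 78, 78, 55, 78]
  [78, 41, 9, 80, 55, 44]
  [78, 41, 50, 79, 67, 65]
  [50, 50, 50, 50, 50, 74]
C^⊗3:
  [55, 41, 50, 55, 55, 55]
  [78, 50, 78, 80, 55, 78]
  [78, 78, 50, 78, 55, 74]
  [78, 41, 44, 80, 55, 55]
  [78, 50, 50, 79, 67, 65]
  [50, 50, 50, 50, 50, 74]
Answer: row 4 of C^⊗3 = [78, 41, 44, 80, 55, 55]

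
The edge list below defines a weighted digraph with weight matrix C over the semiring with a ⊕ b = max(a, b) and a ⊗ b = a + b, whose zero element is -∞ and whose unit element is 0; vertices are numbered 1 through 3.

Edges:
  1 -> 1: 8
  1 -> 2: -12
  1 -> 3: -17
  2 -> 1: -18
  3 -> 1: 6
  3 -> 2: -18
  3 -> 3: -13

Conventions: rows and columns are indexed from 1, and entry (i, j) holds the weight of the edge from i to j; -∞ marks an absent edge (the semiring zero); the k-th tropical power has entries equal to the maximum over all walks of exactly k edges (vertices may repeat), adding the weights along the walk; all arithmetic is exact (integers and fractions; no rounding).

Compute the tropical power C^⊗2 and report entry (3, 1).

C^⊗2:
  [16, -4, -9]
  [-10, -30, -35]
  [14, -6, -11]
Key observation: the optimum is the walk 3->1->1, with weight 6 + 8 = 14.
Optimal value attained by: walk 3->1->1.
Answer: (C^⊗2)[3][1] = 14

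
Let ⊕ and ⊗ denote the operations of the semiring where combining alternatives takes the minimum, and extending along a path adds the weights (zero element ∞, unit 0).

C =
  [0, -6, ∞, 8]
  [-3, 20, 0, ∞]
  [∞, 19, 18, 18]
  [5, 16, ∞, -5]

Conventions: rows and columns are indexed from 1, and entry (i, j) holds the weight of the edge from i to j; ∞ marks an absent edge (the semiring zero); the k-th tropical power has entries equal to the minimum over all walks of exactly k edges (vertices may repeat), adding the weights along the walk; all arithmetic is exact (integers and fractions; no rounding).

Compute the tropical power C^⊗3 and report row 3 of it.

C^⊗2:
  [-9, -6, -6, 3]
  [-3, -9, 18, 5]
  [16, 34, 19, 13]
  [0, -1, 16, -10]
C^⊗3:
  [-9, -15, -6, -2]
  [-12, -9, -9, 0]
  [16, 10, 34, 8]
  [-5, -6, -1, -15]
Answer: row 3 of C^⊗3 = [16, 10, 34, 8]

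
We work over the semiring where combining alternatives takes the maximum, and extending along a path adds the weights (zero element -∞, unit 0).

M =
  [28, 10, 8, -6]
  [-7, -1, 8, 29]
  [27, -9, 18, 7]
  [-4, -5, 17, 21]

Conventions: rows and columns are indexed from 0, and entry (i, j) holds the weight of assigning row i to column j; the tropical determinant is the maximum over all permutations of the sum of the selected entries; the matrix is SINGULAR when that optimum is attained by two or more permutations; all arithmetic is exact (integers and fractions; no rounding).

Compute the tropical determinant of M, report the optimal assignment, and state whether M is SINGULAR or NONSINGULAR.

σ = (0, 1, 2, 3): 28 + (-1) + 18 + 21 = 66
σ = (0, 1, 3, 2): 28 + (-1) + 7 + 17 = 51
σ = (0, 2, 1, 3): 28 + 8 + (-9) + 21 = 48
σ = (0, 2, 3, 1): 28 + 8 + 7 + (-5) = 38
σ = (0, 3, 1, 2): 28 + 29 + (-9) + 17 = 65
σ = (0, 3, 2, 1): 28 + 29 + 18 + (-5) = 70
σ = (1, 0, 2, 3): 10 + (-7) + 18 + 21 = 42
σ = (1, 0, 3, 2): 10 + (-7) + 7 + 17 = 27
σ = (1, 2, 0, 3): 10 + 8 + 27 + 21 = 66
σ = (1, 2, 3, 0): 10 + 8 + 7 + (-4) = 21
σ = (1, 3, 0, 2): 10 + 29 + 27 + 17 = 83
σ = (1, 3, 2, 0): 10 + 29 + 18 + (-4) = 53
σ = (2, 0, 1, 3): 8 + (-7) + (-9) + 21 = 13
σ = (2, 0, 3, 1): 8 + (-7) + 7 + (-5) = 3
σ = (2, 1, 0, 3): 8 + (-1) + 27 + 21 = 55
σ = (2, 1, 3, 0): 8 + (-1) + 7 + (-4) = 10
σ = (2, 3, 0, 1): 8 + 29 + 27 + (-5) = 59
σ = (2, 3, 1, 0): 8 + 29 + (-9) + (-4) = 24
σ = (3, 0, 1, 2): (-6) + (-7) + (-9) + 17 = -5
σ = (3, 0, 2, 1): (-6) + (-7) + 18 + (-5) = 0
σ = (3, 1, 0, 2): (-6) + (-1) + 27 + 17 = 37
σ = (3, 1, 2, 0): (-6) + (-1) + 18 + (-4) = 7
σ = (3, 2, 0, 1): (-6) + 8 + 27 + (-5) = 24
σ = (3, 2, 1, 0): (-6) + 8 + (-9) + (-4) = -11
Optimal value attained by: σ = (1, 3, 0, 2).
Answer: det⊕(M) = 83; verdict: NONSINGULAR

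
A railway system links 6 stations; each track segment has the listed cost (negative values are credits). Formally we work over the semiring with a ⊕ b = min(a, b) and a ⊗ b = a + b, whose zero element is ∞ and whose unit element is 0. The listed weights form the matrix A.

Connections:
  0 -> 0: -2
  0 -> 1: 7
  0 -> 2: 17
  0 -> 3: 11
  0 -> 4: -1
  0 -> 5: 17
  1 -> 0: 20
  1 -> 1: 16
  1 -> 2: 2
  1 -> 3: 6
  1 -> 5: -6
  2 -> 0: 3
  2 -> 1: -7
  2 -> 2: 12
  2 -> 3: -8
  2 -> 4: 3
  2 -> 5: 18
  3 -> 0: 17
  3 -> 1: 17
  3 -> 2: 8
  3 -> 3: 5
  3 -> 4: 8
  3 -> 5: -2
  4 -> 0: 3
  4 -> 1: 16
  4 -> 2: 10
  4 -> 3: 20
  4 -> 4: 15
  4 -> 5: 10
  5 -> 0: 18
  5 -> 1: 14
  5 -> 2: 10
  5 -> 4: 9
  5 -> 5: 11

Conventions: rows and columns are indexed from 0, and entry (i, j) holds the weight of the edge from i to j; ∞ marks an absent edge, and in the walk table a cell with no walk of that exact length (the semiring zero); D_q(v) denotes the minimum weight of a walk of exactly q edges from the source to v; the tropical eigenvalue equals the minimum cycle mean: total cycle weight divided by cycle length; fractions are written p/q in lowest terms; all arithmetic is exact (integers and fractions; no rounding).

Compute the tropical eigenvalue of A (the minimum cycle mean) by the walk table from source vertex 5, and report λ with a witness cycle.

q=0: [∞, ∞, ∞, ∞, ∞, 0]
q=1: [18, 14, 10, ∞, 9, 11]
q=2: [12, 3, 16, 2, 13, 8]
q=3: [10, 9, 5, 7, 10, -3]
q=4: [8, -2, 7, -3, 6, 3]
q=5: [6, 0, 0, -1, 5, -8]
q=6: [3, -7, 2, -8, 1, -6]
Optimal cycle mean attained by: cycle 1->2->1, total 2 + (-7), length 2.
Answer: λ = -5/2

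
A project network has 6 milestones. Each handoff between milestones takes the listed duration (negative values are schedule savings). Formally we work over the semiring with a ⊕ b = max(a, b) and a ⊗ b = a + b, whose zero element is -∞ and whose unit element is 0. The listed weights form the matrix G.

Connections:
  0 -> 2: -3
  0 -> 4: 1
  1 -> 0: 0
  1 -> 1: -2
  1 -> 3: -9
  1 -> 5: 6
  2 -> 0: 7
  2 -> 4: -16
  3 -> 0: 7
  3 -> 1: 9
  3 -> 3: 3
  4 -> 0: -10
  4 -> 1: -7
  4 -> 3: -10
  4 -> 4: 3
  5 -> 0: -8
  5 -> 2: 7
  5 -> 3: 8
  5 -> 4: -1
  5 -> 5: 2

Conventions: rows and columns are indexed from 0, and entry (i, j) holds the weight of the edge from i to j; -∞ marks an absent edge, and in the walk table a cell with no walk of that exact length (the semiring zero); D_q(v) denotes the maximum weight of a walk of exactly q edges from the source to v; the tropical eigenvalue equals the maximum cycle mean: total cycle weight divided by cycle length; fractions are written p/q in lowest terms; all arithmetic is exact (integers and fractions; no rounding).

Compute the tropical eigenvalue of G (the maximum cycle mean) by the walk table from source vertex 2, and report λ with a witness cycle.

q=0: [-∞, -∞, 0, -∞, -∞, -∞]
q=1: [7, -∞, -∞, -∞, -16, -∞]
q=2: [-26, -23, 4, -26, 8, -∞]
q=3: [11, 1, -29, -2, 11, -17]
q=4: [5, 7, 8, 1, 14, 7]
q=5: [15, 10, 14, 15, 17, 13]
q=6: [22, 24, 20, 21, 20, 16]
Optimal cycle mean attained by: cycle 1->5->3->1, total 6 + 8 + 9, length 3.
Answer: λ = 23/3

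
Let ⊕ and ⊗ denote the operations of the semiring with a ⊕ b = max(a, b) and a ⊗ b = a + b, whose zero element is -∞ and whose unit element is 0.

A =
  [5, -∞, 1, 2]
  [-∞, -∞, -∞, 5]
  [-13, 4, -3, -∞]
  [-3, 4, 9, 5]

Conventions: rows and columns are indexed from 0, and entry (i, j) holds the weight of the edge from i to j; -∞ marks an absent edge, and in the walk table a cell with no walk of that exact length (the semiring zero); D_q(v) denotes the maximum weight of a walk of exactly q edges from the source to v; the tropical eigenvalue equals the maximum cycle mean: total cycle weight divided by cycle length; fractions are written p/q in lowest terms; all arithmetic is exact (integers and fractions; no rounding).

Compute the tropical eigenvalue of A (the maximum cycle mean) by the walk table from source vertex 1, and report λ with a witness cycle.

q=0: [-∞, 0, -∞, -∞]
q=1: [-∞, -∞, -∞, 5]
q=2: [2, 9, 14, 10]
q=3: [7, 18, 19, 15]
q=4: [12, 23, 24, 23]
Optimal cycle mean attained by: cycle 1->3->2->1, total 5 + 9 + 4, length 3.
Answer: λ = 6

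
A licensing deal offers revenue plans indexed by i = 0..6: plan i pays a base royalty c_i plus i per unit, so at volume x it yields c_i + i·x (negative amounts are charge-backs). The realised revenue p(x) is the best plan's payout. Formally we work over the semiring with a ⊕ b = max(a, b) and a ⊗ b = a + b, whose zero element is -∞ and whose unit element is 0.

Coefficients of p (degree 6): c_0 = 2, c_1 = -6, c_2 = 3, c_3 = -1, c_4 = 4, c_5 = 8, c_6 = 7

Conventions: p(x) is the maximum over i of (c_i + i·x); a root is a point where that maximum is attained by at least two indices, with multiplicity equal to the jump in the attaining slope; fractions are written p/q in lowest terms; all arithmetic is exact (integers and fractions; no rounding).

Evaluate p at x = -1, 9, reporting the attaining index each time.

p(-1) = max(2+0·(-1)=2, -6+1·(-1)=-7, 3+2·(-1)=1, -1+3·(-1)=-4, 4+4·(-1)=0, 8+5·(-1)=3, 7+6·(-1)=1) = 3 (attained by i=5)
p(9) = max(2+0·9=2, -6+1·9=3, 3+2·9=21, -1+3·9=26, 4+4·9=40, 8+5·9=53, 7+6·9=61) = 61 (attained by i=6)
Answer: p(-1) = 3; p(9) = 61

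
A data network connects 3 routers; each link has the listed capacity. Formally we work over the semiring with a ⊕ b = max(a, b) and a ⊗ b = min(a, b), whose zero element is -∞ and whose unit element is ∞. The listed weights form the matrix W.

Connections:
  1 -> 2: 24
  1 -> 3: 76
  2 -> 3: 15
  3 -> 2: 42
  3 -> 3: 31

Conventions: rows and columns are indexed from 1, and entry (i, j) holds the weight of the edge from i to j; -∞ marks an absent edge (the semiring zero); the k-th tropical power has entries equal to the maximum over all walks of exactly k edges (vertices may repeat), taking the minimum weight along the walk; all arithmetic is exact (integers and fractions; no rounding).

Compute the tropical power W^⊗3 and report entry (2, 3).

W^⊗2:
  [-∞, 42, 31]
  [-∞, 15, 15]
  [-∞, 31, 31]
W^⊗3:
  [-∞, 31, 31]
  [-∞, 15, 15]
  [-∞, 31, 31]
Key observation: the optimum is the walk 2->3->3->3, with weight 15 min 31 min 31 = 15.
Optimal value attained by: walk 2->3->3->3.
Answer: (W^⊗3)[2][3] = 15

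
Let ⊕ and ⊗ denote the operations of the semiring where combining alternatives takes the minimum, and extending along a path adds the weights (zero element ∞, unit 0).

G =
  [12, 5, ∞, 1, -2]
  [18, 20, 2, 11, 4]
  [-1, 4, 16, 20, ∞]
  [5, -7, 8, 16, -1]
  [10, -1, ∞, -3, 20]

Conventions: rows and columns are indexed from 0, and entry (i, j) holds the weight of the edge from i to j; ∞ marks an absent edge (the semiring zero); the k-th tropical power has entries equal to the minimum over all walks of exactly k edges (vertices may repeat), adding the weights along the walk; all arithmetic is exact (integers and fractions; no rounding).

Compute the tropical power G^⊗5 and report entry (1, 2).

G^⊗2:
  [6, -6, 7, -5, 0]
  [1, 3, 18, 1, 10]
  [11, 4, 6, 0, -3]
  [7, -2, -5, -4, -3]
  [2, -10, 1, 10, -4]
G^⊗3:
  [0, -12, -4, -3, -6]
  [6, -6, 5, 2, -1]
  [5, -7, 6, -6, -1]
  [-6, -11, 0, -6, -5]
  [0, -5, -8, -7, -6]
G^⊗4:
  [-5, -10, -10, -9, -8]
  [4, -5, -4, -4, -2]
  [-1, -13, -5, -4, -7]
  [-1, -13, -9, -8, -8]
  [-9, -14, -3, -9, -8]
G^⊗5:
  [-11, -16, -8, -11, -10]
  [-5, -11, -3, -5, -5]
  [-6, -11, -11, -10, -9]
  [-10, -15, -11, -11, -9]
  [-4, -16, -12, -11, -11]
Key observation: the optimum is the walk 1->2->0->3->1->2, with weight 2 + (-1) + 1 + (-7) + 2 = -3.
Optimal value attained by: walk 1->2->0->3->1->2.
Answer: (G^⊗5)[1][2] = -3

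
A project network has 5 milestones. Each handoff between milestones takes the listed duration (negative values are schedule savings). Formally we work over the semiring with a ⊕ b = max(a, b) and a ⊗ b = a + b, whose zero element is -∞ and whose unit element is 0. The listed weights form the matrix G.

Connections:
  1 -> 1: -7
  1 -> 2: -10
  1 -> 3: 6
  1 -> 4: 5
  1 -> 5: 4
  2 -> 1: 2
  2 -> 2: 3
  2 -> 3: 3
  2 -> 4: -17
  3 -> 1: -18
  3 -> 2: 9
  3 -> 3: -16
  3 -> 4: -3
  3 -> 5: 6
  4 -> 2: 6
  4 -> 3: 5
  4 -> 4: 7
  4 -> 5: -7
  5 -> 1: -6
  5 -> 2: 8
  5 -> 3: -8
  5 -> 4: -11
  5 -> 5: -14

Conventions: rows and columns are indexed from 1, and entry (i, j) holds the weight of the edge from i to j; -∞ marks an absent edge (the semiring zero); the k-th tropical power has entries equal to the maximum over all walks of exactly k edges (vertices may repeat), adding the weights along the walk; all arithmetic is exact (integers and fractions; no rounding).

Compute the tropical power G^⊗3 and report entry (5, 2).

G^⊗2:
  [-2, 15, 10, 12, 12]
  [5, 12, 8, 7, 9]
  [11, 14, 12, 4, -8]
  [8, 14, 12, 14, 11]
  [10, 11, 11, -1, -2]
G^⊗3:
  [17, 20, 18, 19, 16]
  [14, 17, 15, 14, 14]
  [16, 21, 17, 16, 18]
  [16, 21, 19, 21, 18]
  [13, 20, 16, 15, 17]
Key observation: the optimum is the walk 5->2->3->2, with weight 8 + 3 + 9 = 20.
Optimal value attained by: walk 5->2->3->2.
Answer: (G^⊗3)[5][2] = 20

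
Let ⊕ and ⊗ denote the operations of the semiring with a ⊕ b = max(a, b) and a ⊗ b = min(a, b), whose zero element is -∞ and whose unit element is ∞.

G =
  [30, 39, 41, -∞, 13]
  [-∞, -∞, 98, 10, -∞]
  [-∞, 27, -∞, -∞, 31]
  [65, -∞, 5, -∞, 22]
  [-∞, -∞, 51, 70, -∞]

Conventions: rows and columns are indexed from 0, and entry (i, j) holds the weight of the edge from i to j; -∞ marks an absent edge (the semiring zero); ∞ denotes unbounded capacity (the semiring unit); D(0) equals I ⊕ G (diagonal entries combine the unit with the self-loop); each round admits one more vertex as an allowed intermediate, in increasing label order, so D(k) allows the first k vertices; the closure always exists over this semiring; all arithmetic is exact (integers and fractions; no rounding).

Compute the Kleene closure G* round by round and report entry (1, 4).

D(0):
  [∞, 39, 41, -∞, 13]
  [-∞, ∞, 98, 10, -∞]
  [-∞, 27, ∞, -∞, 31]
  [65, -∞, 5, ∞, 22]
  [-∞, -∞, 51, 70, ∞]
D(1):
  [∞, 39, 41, -∞, 13]
  [-∞, ∞, 98, 10, -∞]
  [-∞, 27, ∞, -∞, 31]
  [65, 39, 41, ∞, 22]
  [-∞, -∞, 51, 70, ∞]
D(2):
  [∞, 39, 41, 10, 13]
  [-∞, ∞, 98, 10, -∞]
  [-∞, 27, ∞, 10, 31]
  [65, 39, 41, ∞, 22]
  [-∞, -∞, 51, 70, ∞]
D(3):
  [∞, 39, 41, 10, 31]
  [-∞, ∞, 98, 10, 31]
  [-∞, 27, ∞, 10, 31]
  [65, 39, 41, ∞, 31]
  [-∞, 27, 51, 70, ∞]
D(4):
  [∞, 39, 41, 10, 31]
  [10, ∞, 98, 10, 31]
  [10, 27, ∞, 10, 31]
  [65, 39, 41, ∞, 31]
  [65, 39, 51, 70, ∞]
D(5):
  [∞, 39, 41, 31, 31]
  [31, ∞, 98, 31, 31]
  [31, 31, ∞, 31, 31]
  [65, 39, 41, ∞, 31]
  [65, 39, 51, 70, ∞]
Answer: G*[1][4] = 31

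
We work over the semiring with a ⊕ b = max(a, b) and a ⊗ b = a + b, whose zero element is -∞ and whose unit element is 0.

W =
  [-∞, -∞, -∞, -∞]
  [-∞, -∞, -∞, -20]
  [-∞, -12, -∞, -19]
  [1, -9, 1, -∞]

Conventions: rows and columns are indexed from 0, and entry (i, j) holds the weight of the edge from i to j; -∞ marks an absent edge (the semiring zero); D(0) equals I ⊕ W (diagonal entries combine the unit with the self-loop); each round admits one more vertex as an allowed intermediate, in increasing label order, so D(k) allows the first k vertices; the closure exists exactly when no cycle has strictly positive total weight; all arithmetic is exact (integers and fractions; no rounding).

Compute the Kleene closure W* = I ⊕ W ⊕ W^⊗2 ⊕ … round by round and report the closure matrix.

D(0):
  [0, -∞, -∞, -∞]
  [-∞, 0, -∞, -20]
  [-∞, -12, 0, -19]
  [1, -9, 1, 0]
D(1):
  [0, -∞, -∞, -∞]
  [-∞, 0, -∞, -20]
  [-∞, -12, 0, -19]
  [1, -9, 1, 0]
D(2):
  [0, -∞, -∞, -∞]
  [-∞, 0, -∞, -20]
  [-∞, -12, 0, -19]
  [1, -9, 1, 0]
D(3):
  [0, -∞, -∞, -∞]
  [-∞, 0, -∞, -20]
  [-∞, -12, 0, -19]
  [1, -9, 1, 0]
D(4):
  [0, -∞, -∞, -∞]
  [-19, 0, -19, -20]
  [-18, -12, 0, -19]
  [1, -9, 1, 0]
Answer: W* = [[0, -∞, -∞, -∞], [-19, 0, -19, -20], [-18, -12, 0, -19], [1, -9, 1, 0]]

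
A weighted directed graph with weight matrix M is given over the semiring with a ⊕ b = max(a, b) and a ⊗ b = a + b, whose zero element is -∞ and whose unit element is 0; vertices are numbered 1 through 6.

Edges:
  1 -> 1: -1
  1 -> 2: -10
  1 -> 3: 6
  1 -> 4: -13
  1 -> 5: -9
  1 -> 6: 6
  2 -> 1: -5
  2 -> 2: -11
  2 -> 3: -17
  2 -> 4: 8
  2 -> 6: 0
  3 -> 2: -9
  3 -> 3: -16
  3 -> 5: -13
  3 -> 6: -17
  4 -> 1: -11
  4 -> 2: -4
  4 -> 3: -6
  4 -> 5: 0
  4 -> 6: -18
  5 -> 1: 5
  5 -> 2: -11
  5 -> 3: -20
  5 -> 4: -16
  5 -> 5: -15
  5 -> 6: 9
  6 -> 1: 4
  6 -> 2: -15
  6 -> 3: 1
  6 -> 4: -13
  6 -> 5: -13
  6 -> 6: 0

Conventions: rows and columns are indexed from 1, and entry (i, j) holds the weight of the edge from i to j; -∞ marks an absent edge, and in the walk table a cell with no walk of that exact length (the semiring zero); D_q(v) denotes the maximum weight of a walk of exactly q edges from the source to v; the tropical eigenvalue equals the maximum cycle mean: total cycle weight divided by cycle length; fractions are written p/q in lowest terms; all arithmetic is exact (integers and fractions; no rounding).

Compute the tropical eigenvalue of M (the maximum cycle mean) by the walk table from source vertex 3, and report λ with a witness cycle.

q=0: [-∞, -∞, 0, -∞, -∞, -∞]
q=1: [-∞, -9, -16, -∞, -13, -17]
q=2: [-8, -20, -16, -1, -28, -4]
q=3: [0, -5, -2, -12, -1, -2]
q=4: [4, -10, 6, 3, -9, 8]
q=5: [12, -1, 10, -2, 3, 10]
q=6: [14, 2, 18, 7, 3, 18]
Optimal cycle mean attained by: cycle 1->6->1, total 6 + 4, length 2.
Answer: λ = 5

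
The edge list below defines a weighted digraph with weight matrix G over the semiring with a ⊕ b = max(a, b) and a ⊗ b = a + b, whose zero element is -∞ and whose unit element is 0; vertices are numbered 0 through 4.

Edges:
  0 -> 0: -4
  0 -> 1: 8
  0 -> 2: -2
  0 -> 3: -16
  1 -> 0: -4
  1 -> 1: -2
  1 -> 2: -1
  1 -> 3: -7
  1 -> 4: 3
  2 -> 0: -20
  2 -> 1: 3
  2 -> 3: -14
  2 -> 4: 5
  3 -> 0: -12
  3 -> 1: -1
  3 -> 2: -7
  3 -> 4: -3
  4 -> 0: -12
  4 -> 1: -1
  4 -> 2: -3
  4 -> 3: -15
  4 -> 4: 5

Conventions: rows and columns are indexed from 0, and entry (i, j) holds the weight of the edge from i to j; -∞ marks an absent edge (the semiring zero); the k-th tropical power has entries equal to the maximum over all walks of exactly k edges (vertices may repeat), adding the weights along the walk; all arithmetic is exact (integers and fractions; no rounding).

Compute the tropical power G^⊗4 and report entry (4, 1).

G^⊗2:
  [4, 6, 7, 1, 11]
  [-6, 4, 0, -9, 8]
  [-1, 4, 2, -4, 10]
  [-5, -3, -2, -8, 2]
  [-5, 4, 2, -8, 10]
G^⊗3:
  [2, 12, 8, -1, 16]
  [0, 7, 5, -3, 13]
  [0, 9, 7, -3, 15]
  [-7, 3, -1, -10, 7]
  [0, 9, 7, -3, 15]
G^⊗4:
  [8, 15, 13, 5, 21]
  [3, 12, 10, 0, 18]
  [5, 14, 12, 2, 20]
  [-1, 6, 4, -4, 12]
  [5, 14, 12, 2, 20]
Key observation: the optimum is the walk 4->4->4->4->1, with weight 5 + 5 + 5 + (-1) = 14.
Optimal value attained by: walk 4->4->4->4->1.
Answer: (G^⊗4)[4][1] = 14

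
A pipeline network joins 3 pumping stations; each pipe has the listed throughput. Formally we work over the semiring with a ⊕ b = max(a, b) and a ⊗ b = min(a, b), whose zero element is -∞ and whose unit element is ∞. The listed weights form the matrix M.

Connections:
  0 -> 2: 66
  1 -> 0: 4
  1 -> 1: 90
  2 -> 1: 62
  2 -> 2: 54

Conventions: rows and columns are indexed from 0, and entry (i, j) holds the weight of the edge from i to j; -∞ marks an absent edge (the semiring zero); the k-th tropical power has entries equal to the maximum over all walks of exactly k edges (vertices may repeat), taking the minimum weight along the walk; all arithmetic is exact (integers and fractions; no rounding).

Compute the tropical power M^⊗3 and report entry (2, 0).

M^⊗2:
  [-∞, 62, 54]
  [4, 90, 4]
  [4, 62, 54]
M^⊗3:
  [4, 62, 54]
  [4, 90, 4]
  [4, 62, 54]
Key observation: the optimum is the walk 2->1->1->0, with weight 62 min 90 min 4 = 4.
Optimal value attained by: walk 2->1->1->0.
Answer: (M^⊗3)[2][0] = 4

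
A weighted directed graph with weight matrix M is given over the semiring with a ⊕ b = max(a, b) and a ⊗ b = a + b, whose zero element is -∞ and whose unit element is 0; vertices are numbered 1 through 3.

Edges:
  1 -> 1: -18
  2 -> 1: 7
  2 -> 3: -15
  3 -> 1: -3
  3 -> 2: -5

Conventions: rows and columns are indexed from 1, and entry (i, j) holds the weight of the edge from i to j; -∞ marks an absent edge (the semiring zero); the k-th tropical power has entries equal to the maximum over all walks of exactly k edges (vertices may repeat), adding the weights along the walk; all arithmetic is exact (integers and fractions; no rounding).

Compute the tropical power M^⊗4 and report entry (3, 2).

M^⊗2:
  [-36, -∞, -∞]
  [-11, -20, -∞]
  [2, -∞, -20]
M^⊗3:
  [-54, -∞, -∞]
  [-13, -∞, -35]
  [-16, -25, -∞]
M^⊗4:
  [-72, -∞, -∞]
  [-31, -40, -∞]
  [-18, -∞, -40]
Key observation: no walk of exactly 4 edges connects these vertices, so the entry is the semiring zero.
Answer: (M^⊗4)[3][2] = -∞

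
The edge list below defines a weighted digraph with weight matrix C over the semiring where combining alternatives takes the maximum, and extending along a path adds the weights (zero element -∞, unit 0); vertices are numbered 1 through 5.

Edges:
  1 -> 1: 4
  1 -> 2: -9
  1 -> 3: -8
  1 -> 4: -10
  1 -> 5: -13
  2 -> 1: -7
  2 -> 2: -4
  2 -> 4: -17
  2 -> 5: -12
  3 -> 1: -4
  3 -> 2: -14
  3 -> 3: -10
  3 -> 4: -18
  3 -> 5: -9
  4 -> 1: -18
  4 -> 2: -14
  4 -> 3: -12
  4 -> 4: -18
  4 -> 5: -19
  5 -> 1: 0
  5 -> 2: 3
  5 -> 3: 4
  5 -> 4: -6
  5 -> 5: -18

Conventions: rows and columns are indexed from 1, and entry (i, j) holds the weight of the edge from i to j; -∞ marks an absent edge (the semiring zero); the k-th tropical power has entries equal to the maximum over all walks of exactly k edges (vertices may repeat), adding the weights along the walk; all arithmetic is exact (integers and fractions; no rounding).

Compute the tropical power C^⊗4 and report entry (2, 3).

C^⊗2:
  [8, -5, -4, -6, -9]
  [-3, -8, -8, -17, -16]
  [0, -6, -5, -14, -17]
  [-14, -16, -15, -25, -21]
  [4, -1, -6, -10, -5]
C^⊗3:
  [12, -1, 0, -2, -5]
  [1, -12, -11, -13, -16]
  [4, -9, -8, -10, -13]
  [-10, -18, -17, -24, -24]
  [8, -2, -1, -6, -9]
C^⊗4:
  [16, 3, 4, 2, -1]
  [5, -8, -7, -9, -12]
  [8, -5, -4, -6, -9]
  [-6, -19, -18, -20, -23]
  [12, -1, 0, -2, -5]
Key observation: the optimum is the walk 2->1->1->1->3, with weight (-7) + 4 + 4 + (-8) = -7.
Optimal value attained by: walk 2->1->1->1->3.
Answer: (C^⊗4)[2][3] = -7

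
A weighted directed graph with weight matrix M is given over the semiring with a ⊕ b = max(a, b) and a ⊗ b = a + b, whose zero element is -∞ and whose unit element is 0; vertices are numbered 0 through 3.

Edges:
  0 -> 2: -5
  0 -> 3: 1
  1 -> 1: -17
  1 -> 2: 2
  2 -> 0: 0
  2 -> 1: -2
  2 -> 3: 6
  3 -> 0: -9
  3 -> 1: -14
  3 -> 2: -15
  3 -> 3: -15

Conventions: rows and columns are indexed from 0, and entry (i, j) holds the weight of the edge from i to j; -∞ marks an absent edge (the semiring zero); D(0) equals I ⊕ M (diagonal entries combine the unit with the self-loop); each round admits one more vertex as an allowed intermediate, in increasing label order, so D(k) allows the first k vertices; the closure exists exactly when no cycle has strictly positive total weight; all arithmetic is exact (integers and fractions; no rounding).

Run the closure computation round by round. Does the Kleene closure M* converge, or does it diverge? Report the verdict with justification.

D(0):
  [0, -∞, -5, 1]
  [-∞, 0, 2, -∞]
  [0, -2, 0, 6]
  [-9, -14, -15, 0]
D(1):
  [0, -∞, -5, 1]
  [-∞, 0, 2, -∞]
  [0, -2, 0, 6]
  [-9, -14, -14, 0]
D(2):
  [0, -∞, -5, 1]
  [-∞, 0, 2, -∞]
  [0, -2, 0, 6]
  [-9, -14, -12, 0]
D(3):
  [0, -7, -5, 1]
  [2, 0, 2, 8]
  [0, -2, 0, 6]
  [-9, -14, -12, 0]
D(4):
  [0, -7, -5, 1]
  [2, 0, 2, 8]
  [0, -2, 0, 6]
  [-9, -14, -12, 0]
Key observation: every diagonal entry stays at the unit through all rounds, so no improving cycle exists.
Answer: CONVERGES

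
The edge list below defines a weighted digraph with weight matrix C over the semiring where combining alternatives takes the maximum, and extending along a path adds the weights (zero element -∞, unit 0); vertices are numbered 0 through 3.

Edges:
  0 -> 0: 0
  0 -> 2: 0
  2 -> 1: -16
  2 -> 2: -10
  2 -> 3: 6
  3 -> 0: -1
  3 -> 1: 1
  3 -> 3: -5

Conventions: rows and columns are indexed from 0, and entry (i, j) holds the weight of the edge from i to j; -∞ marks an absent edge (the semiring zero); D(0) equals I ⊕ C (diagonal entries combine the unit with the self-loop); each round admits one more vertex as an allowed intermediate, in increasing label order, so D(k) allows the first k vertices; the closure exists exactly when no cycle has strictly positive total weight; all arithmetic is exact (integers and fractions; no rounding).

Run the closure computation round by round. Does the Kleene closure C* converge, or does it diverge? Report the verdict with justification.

D(0):
  [0, -∞, 0, -∞]
  [-∞, 0, -∞, -∞]
  [-∞, -16, 0, 6]
  [-1, 1, -∞, 0]
D(1):
  [0, -∞, 0, -∞]
  [-∞, 0, -∞, -∞]
  [-∞, -16, 0, 6]
  [-1, 1, -1, 0]
D(2):
  [0, -∞, 0, -∞]
  [-∞, 0, -∞, -∞]
  [-∞, -16, 0, 6]
  [-1, 1, -1, 0]
Detection: at round 3, diagonal entry (3, 3) turns strictly positive.
Key observation: the cycle 3->0->2->3 has total weight (-1) + 0 + 6, which is strictly positive.
Answer: DIVERGES — positive cycle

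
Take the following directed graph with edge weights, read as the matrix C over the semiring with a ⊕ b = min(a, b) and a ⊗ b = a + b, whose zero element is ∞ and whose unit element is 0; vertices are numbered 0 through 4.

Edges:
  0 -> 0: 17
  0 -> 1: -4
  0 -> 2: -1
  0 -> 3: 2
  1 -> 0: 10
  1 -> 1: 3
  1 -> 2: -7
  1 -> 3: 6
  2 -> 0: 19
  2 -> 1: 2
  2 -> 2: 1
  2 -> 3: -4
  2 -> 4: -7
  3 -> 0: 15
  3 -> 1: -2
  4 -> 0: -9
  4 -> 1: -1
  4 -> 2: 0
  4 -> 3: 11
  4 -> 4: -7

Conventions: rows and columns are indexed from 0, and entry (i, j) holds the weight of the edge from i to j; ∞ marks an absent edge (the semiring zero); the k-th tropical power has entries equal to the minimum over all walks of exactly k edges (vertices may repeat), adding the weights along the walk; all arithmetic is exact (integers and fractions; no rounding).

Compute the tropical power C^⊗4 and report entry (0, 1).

C^⊗2:
  [6, -1, -11, -5, -8]
  [12, -5, -6, -11, -14]
  [-16, -8, -7, -3, -14]
  [8, 1, -9, 4, ∞]
  [-16, -13, -10, -7, -14]
C^⊗3:
  [-17, -9, -10, -15, -18]
  [-23, -15, -14, -10, -21]
  [-23, -20, -17, -14, -21]
  [10, -7, -8, -13, -16]
  [-23, -20, -20, -14, -21]
C^⊗4:
  [-27, -21, -18, -15, -25]
  [-30, -27, -24, -21, -28]
  [-30, -27, -27, -21, -28]
  [-25, -17, -16, -12, -23]
  [-30, -27, -27, -24, -28]
Key observation: the optimum is the walk 0->2->4->0->1, with weight (-1) + (-7) + (-9) + (-4) = -21.
Optimal value attained by: walk 0->2->4->0->1.
Answer: (C^⊗4)[0][1] = -21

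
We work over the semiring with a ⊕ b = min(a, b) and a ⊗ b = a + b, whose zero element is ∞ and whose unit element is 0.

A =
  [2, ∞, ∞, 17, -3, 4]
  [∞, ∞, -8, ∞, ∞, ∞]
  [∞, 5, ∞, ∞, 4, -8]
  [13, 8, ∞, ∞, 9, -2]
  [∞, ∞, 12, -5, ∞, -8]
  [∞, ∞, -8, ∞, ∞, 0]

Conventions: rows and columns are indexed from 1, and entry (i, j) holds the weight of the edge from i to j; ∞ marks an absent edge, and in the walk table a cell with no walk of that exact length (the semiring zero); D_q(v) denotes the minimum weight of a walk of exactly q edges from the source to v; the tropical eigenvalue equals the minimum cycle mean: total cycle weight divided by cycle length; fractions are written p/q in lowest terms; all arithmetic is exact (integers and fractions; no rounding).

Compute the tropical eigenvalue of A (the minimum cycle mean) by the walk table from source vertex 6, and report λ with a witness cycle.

q=0: [∞, ∞, ∞, ∞, ∞, 0]
q=1: [∞, ∞, -8, ∞, ∞, 0]
q=2: [∞, -3, -8, ∞, -4, -16]
q=3: [∞, -3, -24, -9, -4, -16]
q=4: [4, -19, -24, -9, -20, -32]
q=5: [4, -19, -40, -25, -20, -32]
q=6: [-12, -35, -40, -25, -36, -48]
Optimal cycle mean attained by: cycle 3->6->3, total (-8) + (-8), length 2.
Answer: λ = -8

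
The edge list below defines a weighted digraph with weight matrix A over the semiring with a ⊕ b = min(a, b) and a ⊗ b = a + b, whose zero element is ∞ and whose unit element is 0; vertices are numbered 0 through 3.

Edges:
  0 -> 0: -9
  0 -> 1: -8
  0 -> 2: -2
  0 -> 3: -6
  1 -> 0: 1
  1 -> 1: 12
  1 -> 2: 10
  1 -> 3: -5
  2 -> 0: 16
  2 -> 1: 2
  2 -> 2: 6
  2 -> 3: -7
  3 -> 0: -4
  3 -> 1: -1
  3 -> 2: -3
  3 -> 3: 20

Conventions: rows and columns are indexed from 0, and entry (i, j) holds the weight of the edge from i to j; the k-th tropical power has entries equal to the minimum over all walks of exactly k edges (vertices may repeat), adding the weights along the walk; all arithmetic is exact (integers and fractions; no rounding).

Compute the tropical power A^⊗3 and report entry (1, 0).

A^⊗2:
  [-18, -17, -11, -15]
  [-9, -7, -8, -5]
  [-11, -8, -10, -3]
  [-13, -12, -6, -10]
A^⊗3:
  [-27, -26, -20, -24]
  [-18, -17, -11, -15]
  [-20, -19, -13, -17]
  [-22, -21, -15, -19]
Key observation: the optimum is the walk 1->3->0->0, with weight (-5) + (-4) + (-9) = -18.
Optimal value attained by: walk 1->3->0->0.
Answer: (A^⊗3)[1][0] = -18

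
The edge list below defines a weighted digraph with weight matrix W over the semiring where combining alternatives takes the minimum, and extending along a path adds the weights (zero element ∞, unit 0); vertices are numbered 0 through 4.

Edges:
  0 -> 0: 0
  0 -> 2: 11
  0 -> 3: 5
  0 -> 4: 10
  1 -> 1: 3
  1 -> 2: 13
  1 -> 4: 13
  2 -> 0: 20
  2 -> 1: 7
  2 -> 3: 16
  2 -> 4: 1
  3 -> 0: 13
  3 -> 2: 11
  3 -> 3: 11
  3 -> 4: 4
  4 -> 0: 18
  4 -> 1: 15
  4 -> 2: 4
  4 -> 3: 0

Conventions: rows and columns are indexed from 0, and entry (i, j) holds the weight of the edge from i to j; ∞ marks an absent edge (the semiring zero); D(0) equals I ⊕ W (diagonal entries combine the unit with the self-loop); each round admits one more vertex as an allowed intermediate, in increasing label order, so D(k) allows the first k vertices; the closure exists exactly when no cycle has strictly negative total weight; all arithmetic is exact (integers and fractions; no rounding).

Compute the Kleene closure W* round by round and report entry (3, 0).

D(0):
  [0, ∞, 11, 5, 10]
  [∞, 0, 13, ∞, 13]
  [20, 7, 0, 16, 1]
  [13, ∞, 11, 0, 4]
  [18, 15, 4, 0, 0]
D(1):
  [0, ∞, 11, 5, 10]
  [∞, 0, 13, ∞, 13]
  [20, 7, 0, 16, 1]
  [13, ∞, 11, 0, 4]
  [18, 15, 4, 0, 0]
D(2):
  [0, ∞, 11, 5, 10]
  [∞, 0, 13, ∞, 13]
  [20, 7, 0, 16, 1]
  [13, ∞, 11, 0, 4]
  [18, 15, 4, 0, 0]
D(3):
  [0, 18, 11, 5, 10]
  [33, 0, 13, 29, 13]
  [20, 7, 0, 16, 1]
  [13, 18, 11, 0, 4]
  [18, 11, 4, 0, 0]
D(4):
  [0, 18, 11, 5, 9]
  [33, 0, 13, 29, 13]
  [20, 7, 0, 16, 1]
  [13, 18, 11, 0, 4]
  [13, 11, 4, 0, 0]
D(5):
  [0, 18, 11, 5, 9]
  [26, 0, 13, 13, 13]
  [14, 7, 0, 1, 1]
  [13, 15, 8, 0, 4]
  [13, 11, 4, 0, 0]
Answer: W*[3][0] = 13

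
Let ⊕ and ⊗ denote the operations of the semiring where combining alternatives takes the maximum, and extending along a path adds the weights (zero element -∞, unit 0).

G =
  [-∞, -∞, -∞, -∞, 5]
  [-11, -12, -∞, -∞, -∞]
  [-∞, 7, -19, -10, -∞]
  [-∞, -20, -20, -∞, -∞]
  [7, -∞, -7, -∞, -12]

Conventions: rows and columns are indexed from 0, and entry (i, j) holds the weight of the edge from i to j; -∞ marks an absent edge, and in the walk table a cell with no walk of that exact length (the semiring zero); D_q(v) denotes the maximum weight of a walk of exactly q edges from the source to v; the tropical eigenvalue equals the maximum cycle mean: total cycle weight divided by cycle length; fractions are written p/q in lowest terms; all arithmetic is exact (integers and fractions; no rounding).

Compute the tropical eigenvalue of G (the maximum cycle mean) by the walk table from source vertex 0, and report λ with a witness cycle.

q=0: [0, -∞, -∞, -∞, -∞]
q=1: [-∞, -∞, -∞, -∞, 5]
q=2: [12, -∞, -2, -∞, -7]
q=3: [0, 5, -14, -12, 17]
q=4: [24, -7, 10, -24, 5]
q=5: [12, 17, -2, 0, 29]
Optimal cycle mean attained by: cycle 0->4->0, total 5 + 7, length 2.
Answer: λ = 6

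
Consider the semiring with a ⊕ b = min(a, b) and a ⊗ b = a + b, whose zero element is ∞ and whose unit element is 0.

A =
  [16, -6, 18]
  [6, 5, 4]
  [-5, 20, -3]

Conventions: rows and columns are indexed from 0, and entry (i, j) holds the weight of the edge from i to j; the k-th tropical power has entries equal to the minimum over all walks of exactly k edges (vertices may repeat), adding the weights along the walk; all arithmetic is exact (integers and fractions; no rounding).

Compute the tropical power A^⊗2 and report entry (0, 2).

A^⊗2:
  [0, -1, -2]
  [-1, 0, 1]
  [-8, -11, -6]
Key observation: the optimum is the walk 0->1->2, with weight (-6) + 4 = -2.
Optimal value attained by: walk 0->1->2.
Answer: (A^⊗2)[0][2] = -2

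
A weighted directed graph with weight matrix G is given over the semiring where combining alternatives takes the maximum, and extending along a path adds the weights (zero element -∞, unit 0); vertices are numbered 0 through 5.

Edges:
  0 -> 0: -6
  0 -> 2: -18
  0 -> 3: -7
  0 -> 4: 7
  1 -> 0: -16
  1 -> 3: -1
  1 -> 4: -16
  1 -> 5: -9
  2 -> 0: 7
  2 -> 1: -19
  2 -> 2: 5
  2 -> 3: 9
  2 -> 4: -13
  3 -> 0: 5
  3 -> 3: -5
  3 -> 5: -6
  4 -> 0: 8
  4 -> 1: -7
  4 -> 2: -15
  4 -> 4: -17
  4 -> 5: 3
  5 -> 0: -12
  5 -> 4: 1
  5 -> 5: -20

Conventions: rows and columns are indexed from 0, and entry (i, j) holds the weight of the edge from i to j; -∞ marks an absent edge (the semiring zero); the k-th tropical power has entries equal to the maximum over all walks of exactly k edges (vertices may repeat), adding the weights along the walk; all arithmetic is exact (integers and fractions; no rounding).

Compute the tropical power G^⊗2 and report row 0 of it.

G^⊗2:
  [15, 0, -8, -9, 1, 10]
  [4, -23, -31, -6, -8, -7]
  [14, -14, 10, 14, 14, 3]
  [0, -∞, -13, -2, 12, -11]
  [2, -24, -10, 1, 15, -14]
  [9, -6, -14, -19, -5, 4]
Answer: row 0 of G^⊗2 = [15, 0, -8, -9, 1, 10]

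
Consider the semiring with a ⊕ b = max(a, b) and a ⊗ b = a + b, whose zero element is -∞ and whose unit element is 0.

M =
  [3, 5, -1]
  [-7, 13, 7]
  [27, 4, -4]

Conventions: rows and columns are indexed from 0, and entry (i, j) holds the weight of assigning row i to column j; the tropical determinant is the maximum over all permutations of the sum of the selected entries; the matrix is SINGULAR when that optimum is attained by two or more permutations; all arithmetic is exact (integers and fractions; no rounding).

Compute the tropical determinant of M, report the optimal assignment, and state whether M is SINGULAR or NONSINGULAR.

σ = (0, 1, 2): 3 + 13 + (-4) = 12
σ = (0, 2, 1): 3 + 7 + 4 = 14
σ = (1, 0, 2): 5 + (-7) + (-4) = -6
σ = (1, 2, 0): 5 + 7 + 27 = 39
σ = (2, 0, 1): (-1) + (-7) + 4 = -4
σ = (2, 1, 0): (-1) + 13 + 27 = 39
Optimal value attained by: σ = (1, 2, 0).
Answer: det⊕(M) = 39; verdict: SINGULAR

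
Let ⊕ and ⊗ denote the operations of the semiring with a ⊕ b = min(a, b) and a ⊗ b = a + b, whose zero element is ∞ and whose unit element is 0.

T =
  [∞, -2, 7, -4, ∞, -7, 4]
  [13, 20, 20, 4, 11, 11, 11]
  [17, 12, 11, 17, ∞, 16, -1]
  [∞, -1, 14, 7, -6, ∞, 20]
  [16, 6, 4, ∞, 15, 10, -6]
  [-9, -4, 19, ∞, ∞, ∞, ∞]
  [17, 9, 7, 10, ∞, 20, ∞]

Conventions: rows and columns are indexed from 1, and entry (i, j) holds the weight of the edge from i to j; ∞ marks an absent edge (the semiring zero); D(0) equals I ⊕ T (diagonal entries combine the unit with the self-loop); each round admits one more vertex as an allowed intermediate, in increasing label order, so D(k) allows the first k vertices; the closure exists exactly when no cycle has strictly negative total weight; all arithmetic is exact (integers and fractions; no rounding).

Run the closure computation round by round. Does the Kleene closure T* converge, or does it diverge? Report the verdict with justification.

D(0):
  [0, -2, 7, -4, ∞, -7, 4]
  [13, 0, 20, 4, 11, 11, 11]
  [17, 12, 0, 17, ∞, 16, -1]
  [∞, -1, 14, 0, -6, ∞, 20]
  [16, 6, 4, ∞, 0, 10, -6]
  [-9, -4, 19, ∞, ∞, 0, ∞]
  [17, 9, 7, 10, ∞, 20, 0]
Detection: at round 1, diagonal entry (6, 6) turns strictly negative.
Key observation: the cycle 6->1->6 has total weight (-9) + (-7), which is strictly negative.
Answer: DIVERGES — negative cycle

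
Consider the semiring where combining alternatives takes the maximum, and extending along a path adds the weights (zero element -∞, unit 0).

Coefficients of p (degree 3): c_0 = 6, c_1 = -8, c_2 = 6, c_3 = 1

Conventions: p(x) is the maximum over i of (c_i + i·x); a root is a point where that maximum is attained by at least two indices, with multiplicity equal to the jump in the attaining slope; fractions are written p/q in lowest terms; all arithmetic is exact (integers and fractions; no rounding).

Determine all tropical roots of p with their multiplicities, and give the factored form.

hull edge (i=0, c=6) to (i=2, c=6): slope 0, span 2
hull edge (i=2, c=6) to (i=3, c=1): slope -5, span 1
Factored form: p(x) = 1 ⊗ (x ⊕ 0) ⊗ (x ⊕ 0) ⊗ (x ⊕ 5)
Answer: roots = 0 (mult 2), 5 (mult 1)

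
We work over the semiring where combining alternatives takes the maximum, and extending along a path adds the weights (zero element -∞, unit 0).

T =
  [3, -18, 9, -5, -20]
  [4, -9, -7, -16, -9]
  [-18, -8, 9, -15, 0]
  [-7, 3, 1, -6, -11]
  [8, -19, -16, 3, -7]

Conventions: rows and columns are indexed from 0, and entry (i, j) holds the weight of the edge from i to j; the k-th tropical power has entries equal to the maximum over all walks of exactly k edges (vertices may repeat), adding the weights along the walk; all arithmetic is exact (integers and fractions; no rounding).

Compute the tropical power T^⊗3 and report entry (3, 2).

T^⊗2:
  [6, 1, 18, -2, 9]
  [7, -13, 13, -1, -7]
  [8, 1, 18, 3, 9]
  [7, -3, 10, -8, 1]
  [11, 6, 17, 3, -8]
T^⊗3:
  [17, 10, 27, 12, 18]
  [10, 5, 22, 2, 13]
  [17, 10, 27, 12, 18]
  [10, 2, 19, 4, 10]
  [14, 9, 26, 6, 17]
Key observation: the optimum is the walk 3->2->2->2, with weight 1 + 9 + 9 = 19.
Optimal value attained by: walk 3->2->2->2.
Answer: (T^⊗3)[3][2] = 19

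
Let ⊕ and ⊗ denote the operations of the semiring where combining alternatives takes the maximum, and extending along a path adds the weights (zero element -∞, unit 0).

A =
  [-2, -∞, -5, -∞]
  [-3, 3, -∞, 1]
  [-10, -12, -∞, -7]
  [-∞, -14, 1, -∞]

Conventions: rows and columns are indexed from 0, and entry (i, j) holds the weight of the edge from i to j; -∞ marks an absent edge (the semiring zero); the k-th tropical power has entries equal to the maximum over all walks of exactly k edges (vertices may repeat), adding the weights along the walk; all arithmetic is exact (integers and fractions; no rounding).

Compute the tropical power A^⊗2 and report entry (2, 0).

A^⊗2:
  [-4, -17, -7, -12]
  [0, 6, 2, 4]
  [-12, -9, -6, -11]
  [-9, -11, -∞, -6]
Key observation: the optimum is the walk 2->0->0, with weight (-10) + (-2) = -12.
Optimal value attained by: walk 2->0->0.
Answer: (A^⊗2)[2][0] = -12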